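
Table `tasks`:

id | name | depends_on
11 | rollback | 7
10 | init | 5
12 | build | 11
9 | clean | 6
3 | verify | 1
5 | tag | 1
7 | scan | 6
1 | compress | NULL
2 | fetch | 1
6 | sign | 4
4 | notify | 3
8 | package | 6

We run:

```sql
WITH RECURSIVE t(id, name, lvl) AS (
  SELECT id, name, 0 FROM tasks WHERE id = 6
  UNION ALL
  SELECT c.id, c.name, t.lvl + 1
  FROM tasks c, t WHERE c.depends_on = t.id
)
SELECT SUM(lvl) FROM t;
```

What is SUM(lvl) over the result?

8

Base: id=6 (sign) at lvl 0.
Iteration 1: rows with depends_on in {6} -> scan (id 7, lvl 1), package (id 8, lvl 1), clean (id 9, lvl 1).
Iteration 2: rows with depends_on in {7,8,9} -> rollback (id 11, lvl 2).
Iteration 3: rows with depends_on in {11} -> build (id 12, lvl 3).
Iteration 4: no rows with depends_on in {12}; recursion stops.
SUM(lvl) = 0 + 1 + 1 + 1 + 2 + 3 = 8.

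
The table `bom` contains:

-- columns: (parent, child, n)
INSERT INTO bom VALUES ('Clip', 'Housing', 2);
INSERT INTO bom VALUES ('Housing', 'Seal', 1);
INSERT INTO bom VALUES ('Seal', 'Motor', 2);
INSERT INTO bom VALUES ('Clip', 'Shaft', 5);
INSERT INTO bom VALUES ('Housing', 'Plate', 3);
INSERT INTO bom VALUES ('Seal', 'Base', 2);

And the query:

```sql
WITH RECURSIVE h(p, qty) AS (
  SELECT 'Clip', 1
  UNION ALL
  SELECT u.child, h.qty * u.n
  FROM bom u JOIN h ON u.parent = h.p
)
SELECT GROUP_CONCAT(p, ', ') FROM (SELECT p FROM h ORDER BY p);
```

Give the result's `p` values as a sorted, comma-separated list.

Base, Clip, Housing, Motor, Plate, Seal, Shaft

Base: (Clip, qty=1).
Iteration 1: components of {Clip} -> Housing = 1*2 = 2, Shaft = 1*5 = 5.
Iteration 2: components of {Housing,Shaft} -> Plate = 2*3 = 6, Seal = 2*1 = 2.
Iteration 3: components of {Plate,Seal} -> Base = 2*2 = 4, Motor = 2*2 = 4.
Iteration 4: no further components; recursion stops.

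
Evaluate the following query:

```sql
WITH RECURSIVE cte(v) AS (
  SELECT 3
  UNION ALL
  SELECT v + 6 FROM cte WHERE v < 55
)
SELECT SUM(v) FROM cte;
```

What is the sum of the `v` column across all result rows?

300

Base: v=3.
Iteration 1: 3 < 55 holds -> v = 3 + 6 = 9.
Iteration 2: 9 < 55 holds -> v = 9 + 6 = 15.
Iteration 3: 15 < 55 holds -> v = 15 + 6 = 21.
Iteration 4: 21 < 55 holds -> v = 21 + 6 = 27.
Iteration 5: 27 < 55 holds -> v = 27 + 6 = 33.
Iteration 6: 33 < 55 holds -> v = 33 + 6 = 39.
Iteration 7: 39 < 55 holds -> v = 39 + 6 = 45.
Iteration 8: 45 < 55 holds -> v = 45 + 6 = 51.
Iteration 9: 51 < 55 holds -> v = 51 + 6 = 57.
Iteration 10: 57 < 55 fails; recursion stops.
SUM(v) = 3 + 9 + 15 + 21 + 27 + 33 + 39 + 45 + 51 + 57 = 300.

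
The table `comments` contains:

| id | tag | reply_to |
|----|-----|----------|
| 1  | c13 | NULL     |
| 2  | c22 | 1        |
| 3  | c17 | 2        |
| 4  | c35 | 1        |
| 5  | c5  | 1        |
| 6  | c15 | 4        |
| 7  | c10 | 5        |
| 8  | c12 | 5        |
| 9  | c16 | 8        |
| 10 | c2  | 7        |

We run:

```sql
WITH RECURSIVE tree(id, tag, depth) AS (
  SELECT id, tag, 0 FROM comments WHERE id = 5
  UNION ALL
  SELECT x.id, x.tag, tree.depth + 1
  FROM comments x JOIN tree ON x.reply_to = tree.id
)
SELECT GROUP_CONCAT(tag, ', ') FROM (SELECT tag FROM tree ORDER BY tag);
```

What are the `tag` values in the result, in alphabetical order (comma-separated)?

Base: id=5 (c5) at depth 0.
Iteration 1: rows with reply_to in {5} -> c10 (id 7, depth 1), c12 (id 8, depth 1).
Iteration 2: rows with reply_to in {7,8} -> c16 (id 9, depth 2), c2 (id 10, depth 2).
Iteration 3: no rows with reply_to in {9,10}; recursion stops.

c10, c12, c16, c2, c5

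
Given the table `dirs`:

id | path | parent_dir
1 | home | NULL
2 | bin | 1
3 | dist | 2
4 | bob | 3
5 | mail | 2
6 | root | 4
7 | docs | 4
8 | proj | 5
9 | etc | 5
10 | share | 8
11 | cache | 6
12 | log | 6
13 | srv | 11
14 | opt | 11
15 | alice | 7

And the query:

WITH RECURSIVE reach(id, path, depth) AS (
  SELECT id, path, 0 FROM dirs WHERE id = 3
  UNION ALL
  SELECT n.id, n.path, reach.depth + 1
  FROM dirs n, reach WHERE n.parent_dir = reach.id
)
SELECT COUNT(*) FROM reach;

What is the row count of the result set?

9

Base: id=3 (dist) at depth 0.
Iteration 1: rows with parent_dir in {3} -> bob (id 4, depth 1).
Iteration 2: rows with parent_dir in {4} -> root (id 6, depth 2), docs (id 7, depth 2).
Iteration 3: rows with parent_dir in {6,7} -> cache (id 11, depth 3), log (id 12, depth 3), alice (id 15, depth 3).
Iteration 4: rows with parent_dir in {11,12,15} -> srv (id 13, depth 4), opt (id 14, depth 4).
Iteration 5: no rows with parent_dir in {13,14}; recursion stops.
Total rows emitted: 9.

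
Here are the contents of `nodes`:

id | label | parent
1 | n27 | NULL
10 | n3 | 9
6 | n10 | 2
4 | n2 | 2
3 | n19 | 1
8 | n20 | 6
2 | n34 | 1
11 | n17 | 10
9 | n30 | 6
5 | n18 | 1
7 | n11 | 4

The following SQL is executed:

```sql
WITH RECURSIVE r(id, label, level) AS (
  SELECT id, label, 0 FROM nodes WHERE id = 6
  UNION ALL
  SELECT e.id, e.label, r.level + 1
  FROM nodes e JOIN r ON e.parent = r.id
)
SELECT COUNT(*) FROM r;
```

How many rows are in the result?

Base: id=6 (n10) at level 0.
Iteration 1: rows with parent in {6} -> n20 (id 8, level 1), n30 (id 9, level 1).
Iteration 2: rows with parent in {8,9} -> n3 (id 10, level 2).
Iteration 3: rows with parent in {10} -> n17 (id 11, level 3).
Iteration 4: no rows with parent in {11}; recursion stops.
Total rows emitted: 5.

5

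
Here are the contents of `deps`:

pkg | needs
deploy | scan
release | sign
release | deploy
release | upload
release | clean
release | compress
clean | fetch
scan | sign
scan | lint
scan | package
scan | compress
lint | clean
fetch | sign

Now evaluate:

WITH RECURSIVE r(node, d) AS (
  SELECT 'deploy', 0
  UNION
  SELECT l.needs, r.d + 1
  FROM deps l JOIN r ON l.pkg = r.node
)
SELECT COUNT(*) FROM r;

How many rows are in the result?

9

Base: (deploy, d=0).
Iteration 1: edges from {deploy} -> (scan, d=1).
Iteration 2: edges from {scan} -> (compress, d=2), (lint, d=2), (package, d=2), (sign, d=2).
Iteration 3: edges from {compress,lint,package,sign} -> (clean, d=3).
Iteration 4: edges from {clean} -> (fetch, d=4).
Iteration 5: edges from {fetch} -> (sign, d=5).
Iteration 6: no outgoing edges from {sign}; recursion stops.
Total rows emitted: 9.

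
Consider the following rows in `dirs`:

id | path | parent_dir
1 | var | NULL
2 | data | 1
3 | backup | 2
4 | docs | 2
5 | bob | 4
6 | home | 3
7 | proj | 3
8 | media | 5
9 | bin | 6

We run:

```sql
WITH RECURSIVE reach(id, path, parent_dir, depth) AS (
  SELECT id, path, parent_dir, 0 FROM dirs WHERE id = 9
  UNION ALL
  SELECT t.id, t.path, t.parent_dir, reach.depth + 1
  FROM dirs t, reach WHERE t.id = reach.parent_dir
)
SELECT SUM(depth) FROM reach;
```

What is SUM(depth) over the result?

10

Base: id=9 (bin), parent_dir=6, depth 0.
Iteration 1: join on id=6 -> home (id 6, parent_dir=3, depth 1).
Iteration 2: join on id=3 -> backup (id 3, parent_dir=2, depth 2).
Iteration 3: join on id=2 -> data (id 2, parent_dir=1, depth 3).
Iteration 4: join on id=1 -> var (id 1, parent_dir=NULL, depth 4).
Iteration 5: parent_dir is NULL; no match; recursion stops.
SUM(depth) = 0 + 1 + 2 + 3 + 4 = 10.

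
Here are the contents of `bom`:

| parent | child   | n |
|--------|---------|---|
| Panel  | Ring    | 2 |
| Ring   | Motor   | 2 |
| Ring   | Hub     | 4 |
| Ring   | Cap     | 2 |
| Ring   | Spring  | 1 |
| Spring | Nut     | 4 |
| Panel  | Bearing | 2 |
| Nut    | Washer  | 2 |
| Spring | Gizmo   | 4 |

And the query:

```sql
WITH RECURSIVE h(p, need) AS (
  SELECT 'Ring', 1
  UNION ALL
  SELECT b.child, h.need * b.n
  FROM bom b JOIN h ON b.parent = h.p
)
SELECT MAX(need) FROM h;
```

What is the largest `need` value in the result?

8

Base: (Ring, need=1).
Iteration 1: components of {Ring} -> Cap = 1*2 = 2, Hub = 1*4 = 4, Motor = 1*2 = 2, Spring = 1*1 = 1.
Iteration 2: components of {Cap,Hub,Motor,Spring} -> Gizmo = 1*4 = 4, Nut = 1*4 = 4.
Iteration 3: components of {Gizmo,Nut} -> Washer = 4*2 = 8.
Iteration 4: no further components; recursion stops.
need values: 1, 2, 4, 2, 1, 4, 4, 8; the maximum is 8.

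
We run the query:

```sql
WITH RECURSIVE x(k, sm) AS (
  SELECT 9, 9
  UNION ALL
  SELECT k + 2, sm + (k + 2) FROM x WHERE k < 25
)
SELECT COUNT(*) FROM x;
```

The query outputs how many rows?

9

Base: k=9, sm=9.
Iteration 1: 9 < 25 holds -> k = 9 + 2 = 11, sm = 9 + 11 = 20.
Iteration 2: 11 < 25 holds -> k = 11 + 2 = 13, sm = 20 + 13 = 33.
Iteration 3: 13 < 25 holds -> k = 13 + 2 = 15, sm = 33 + 15 = 48.
Iteration 4: 15 < 25 holds -> k = 15 + 2 = 17, sm = 48 + 17 = 65.
Iteration 5: 17 < 25 holds -> k = 17 + 2 = 19, sm = 65 + 19 = 84.
Iteration 6: 19 < 25 holds -> k = 19 + 2 = 21, sm = 84 + 21 = 105.
Iteration 7: 21 < 25 holds -> k = 21 + 2 = 23, sm = 105 + 23 = 128.
Iteration 8: 23 < 25 holds -> k = 23 + 2 = 25, sm = 128 + 25 = 153.
Iteration 9: 25 < 25 fails; recursion stops.
Total rows emitted: 9.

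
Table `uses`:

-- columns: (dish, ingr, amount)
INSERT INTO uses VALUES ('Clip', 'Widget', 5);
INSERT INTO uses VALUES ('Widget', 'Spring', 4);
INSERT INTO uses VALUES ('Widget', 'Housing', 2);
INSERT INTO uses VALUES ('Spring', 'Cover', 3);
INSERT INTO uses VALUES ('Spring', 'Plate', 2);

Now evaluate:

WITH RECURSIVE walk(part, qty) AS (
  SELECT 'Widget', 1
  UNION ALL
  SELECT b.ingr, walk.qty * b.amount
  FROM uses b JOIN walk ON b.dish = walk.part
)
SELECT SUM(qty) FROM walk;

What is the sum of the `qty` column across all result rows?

Base: (Widget, qty=1).
Iteration 1: components of {Widget} -> Housing = 1*2 = 2, Spring = 1*4 = 4.
Iteration 2: components of {Housing,Spring} -> Cover = 4*3 = 12, Plate = 4*2 = 8.
Iteration 3: no further components; recursion stops.
SUM(qty) = 1 + 4 + 2 + 12 + 8 = 27.

27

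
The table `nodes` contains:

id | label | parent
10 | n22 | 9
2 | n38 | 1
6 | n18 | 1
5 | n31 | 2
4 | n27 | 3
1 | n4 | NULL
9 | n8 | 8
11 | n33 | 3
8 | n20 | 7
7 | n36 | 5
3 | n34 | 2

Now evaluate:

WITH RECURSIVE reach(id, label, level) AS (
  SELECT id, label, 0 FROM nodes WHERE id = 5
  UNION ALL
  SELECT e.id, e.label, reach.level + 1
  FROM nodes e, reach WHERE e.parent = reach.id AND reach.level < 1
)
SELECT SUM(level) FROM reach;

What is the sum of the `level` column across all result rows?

1

Base: id=5 (n31) at level 0.
Iteration 1: rows with parent in {5} -> n36 (id 7, level 1).
Iteration 2: level < 1 fails for all current rows; recursion stops.
SUM(level) = 0 + 1 = 1.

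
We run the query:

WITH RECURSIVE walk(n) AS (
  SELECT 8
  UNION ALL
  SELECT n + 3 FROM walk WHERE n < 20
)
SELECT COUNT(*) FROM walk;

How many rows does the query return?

Base: n=8.
Iteration 1: 8 < 20 holds -> n = 8 + 3 = 11.
Iteration 2: 11 < 20 holds -> n = 11 + 3 = 14.
Iteration 3: 14 < 20 holds -> n = 14 + 3 = 17.
Iteration 4: 17 < 20 holds -> n = 17 + 3 = 20.
Iteration 5: 20 < 20 fails; recursion stops.
Total rows emitted: 5.

5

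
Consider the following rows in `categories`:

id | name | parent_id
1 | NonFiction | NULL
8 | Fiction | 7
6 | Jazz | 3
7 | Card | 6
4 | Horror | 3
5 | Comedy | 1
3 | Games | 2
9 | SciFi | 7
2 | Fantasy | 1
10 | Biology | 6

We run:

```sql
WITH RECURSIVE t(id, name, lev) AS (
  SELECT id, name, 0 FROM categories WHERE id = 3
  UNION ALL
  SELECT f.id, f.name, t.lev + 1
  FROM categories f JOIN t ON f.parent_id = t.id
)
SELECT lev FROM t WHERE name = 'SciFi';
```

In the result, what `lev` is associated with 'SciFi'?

Base: id=3 (Games) at lev 0.
Iteration 1: rows with parent_id in {3} -> Horror (id 4, lev 1), Jazz (id 6, lev 1).
Iteration 2: rows with parent_id in {4,6} -> Card (id 7, lev 2), Biology (id 10, lev 2).
Iteration 3: rows with parent_id in {7,10} -> Fiction (id 8, lev 3), SciFi (id 9, lev 3).
Iteration 4: no rows with parent_id in {8,9}; recursion stops.

3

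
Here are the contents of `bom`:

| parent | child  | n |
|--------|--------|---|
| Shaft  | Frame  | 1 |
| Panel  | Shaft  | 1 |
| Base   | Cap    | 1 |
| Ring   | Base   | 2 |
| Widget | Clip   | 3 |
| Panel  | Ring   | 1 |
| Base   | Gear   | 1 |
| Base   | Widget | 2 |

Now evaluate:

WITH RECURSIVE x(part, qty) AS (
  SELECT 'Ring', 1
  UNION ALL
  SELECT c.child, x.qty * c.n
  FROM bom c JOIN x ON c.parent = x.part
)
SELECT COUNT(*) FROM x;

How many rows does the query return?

Base: (Ring, qty=1).
Iteration 1: components of {Ring} -> Base = 1*2 = 2.
Iteration 2: components of {Base} -> Cap = 2*1 = 2, Gear = 2*1 = 2, Widget = 2*2 = 4.
Iteration 3: components of {Cap,Gear,Widget} -> Clip = 4*3 = 12.
Iteration 4: no further components; recursion stops.
Total rows emitted: 6.

6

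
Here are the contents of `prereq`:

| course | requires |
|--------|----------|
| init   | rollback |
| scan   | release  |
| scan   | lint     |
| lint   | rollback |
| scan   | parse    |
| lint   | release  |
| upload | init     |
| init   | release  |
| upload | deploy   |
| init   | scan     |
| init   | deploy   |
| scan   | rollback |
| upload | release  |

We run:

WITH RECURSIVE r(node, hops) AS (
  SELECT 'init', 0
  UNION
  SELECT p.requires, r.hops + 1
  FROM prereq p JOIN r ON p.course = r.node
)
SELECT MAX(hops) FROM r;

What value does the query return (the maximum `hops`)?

3

Base: (init, hops=0).
Iteration 1: edges from {init} -> (deploy, hops=1), (release, hops=1), (rollback, hops=1), (scan, hops=1).
Iteration 2: edges from {deploy,release,rollback,scan} -> (lint, hops=2), (parse, hops=2), (release, hops=2), (rollback, hops=2).
Iteration 3: edges from {lint,parse,release,rollback} -> (release, hops=3), (rollback, hops=3).
Iteration 4: no outgoing edges from {release,rollback}; recursion stops.
hops values: 0, 1, 1, 1, 1, 2, 2, 2, 2, 3, 3; the maximum is 3.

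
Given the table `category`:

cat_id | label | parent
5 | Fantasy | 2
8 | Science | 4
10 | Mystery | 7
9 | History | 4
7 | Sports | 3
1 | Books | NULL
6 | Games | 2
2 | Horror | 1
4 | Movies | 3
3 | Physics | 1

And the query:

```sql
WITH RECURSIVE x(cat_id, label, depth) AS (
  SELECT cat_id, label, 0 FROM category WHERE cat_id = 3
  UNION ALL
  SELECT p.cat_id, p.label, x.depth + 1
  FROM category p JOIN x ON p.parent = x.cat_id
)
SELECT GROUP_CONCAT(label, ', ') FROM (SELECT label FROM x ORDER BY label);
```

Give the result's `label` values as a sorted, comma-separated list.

History, Movies, Mystery, Physics, Science, Sports

Base: cat_id=3 (Physics) at depth 0.
Iteration 1: rows with parent in {3} -> Movies (id 4, depth 1), Sports (id 7, depth 1).
Iteration 2: rows with parent in {4,7} -> Science (id 8, depth 2), History (id 9, depth 2), Mystery (id 10, depth 2).
Iteration 3: no rows with parent in {8,9,10}; recursion stops.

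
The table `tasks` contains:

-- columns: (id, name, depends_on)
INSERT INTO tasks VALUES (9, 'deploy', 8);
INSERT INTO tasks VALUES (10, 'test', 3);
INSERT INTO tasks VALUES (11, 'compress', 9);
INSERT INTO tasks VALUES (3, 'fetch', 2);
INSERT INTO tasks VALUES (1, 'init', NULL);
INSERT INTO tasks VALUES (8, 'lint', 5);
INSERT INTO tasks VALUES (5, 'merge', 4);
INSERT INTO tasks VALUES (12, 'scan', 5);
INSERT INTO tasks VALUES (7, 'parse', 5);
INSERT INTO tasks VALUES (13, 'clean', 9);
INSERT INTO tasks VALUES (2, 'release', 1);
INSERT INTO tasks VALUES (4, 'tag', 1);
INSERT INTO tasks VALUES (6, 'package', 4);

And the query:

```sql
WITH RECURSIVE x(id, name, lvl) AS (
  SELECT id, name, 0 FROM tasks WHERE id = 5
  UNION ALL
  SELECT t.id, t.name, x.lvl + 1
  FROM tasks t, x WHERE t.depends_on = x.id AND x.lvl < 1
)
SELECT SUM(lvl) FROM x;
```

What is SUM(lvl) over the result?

Base: id=5 (merge) at lvl 0.
Iteration 1: rows with depends_on in {5} -> parse (id 7, lvl 1), lint (id 8, lvl 1), scan (id 12, lvl 1).
Iteration 2: lvl < 1 fails for all current rows; recursion stops.
SUM(lvl) = 0 + 1 + 1 + 1 = 3.

3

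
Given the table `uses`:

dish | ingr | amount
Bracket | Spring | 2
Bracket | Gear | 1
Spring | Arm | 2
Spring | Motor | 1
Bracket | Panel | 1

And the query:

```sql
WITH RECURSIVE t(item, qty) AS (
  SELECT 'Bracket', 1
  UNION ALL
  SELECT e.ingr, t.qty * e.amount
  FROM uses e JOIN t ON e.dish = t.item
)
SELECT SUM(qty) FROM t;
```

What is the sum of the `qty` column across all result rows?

Base: (Bracket, qty=1).
Iteration 1: components of {Bracket} -> Gear = 1*1 = 1, Panel = 1*1 = 1, Spring = 1*2 = 2.
Iteration 2: components of {Gear,Panel,Spring} -> Arm = 2*2 = 4, Motor = 2*1 = 2.
Iteration 3: no further components; recursion stops.
SUM(qty) = 1 + 2 + 1 + 1 + 2 + 4 = 11.

11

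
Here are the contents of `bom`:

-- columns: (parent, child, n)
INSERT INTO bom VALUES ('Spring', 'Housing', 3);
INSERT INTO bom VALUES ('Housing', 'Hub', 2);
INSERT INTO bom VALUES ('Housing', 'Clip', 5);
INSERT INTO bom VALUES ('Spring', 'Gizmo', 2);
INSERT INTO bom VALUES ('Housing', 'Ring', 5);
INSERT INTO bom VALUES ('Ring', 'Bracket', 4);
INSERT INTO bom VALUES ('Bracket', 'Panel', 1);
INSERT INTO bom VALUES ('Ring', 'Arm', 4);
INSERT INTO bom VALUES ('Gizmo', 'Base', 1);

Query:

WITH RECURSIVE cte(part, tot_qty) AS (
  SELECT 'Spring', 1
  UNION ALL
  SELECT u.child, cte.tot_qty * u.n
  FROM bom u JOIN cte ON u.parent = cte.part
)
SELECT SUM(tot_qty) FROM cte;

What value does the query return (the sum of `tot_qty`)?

Base: (Spring, tot_qty=1).
Iteration 1: components of {Spring} -> Gizmo = 1*2 = 2, Housing = 1*3 = 3.
Iteration 2: components of {Gizmo,Housing} -> Base = 2*1 = 2, Clip = 3*5 = 15, Hub = 3*2 = 6, Ring = 3*5 = 15.
Iteration 3: components of {Base,Clip,Hub,Ring} -> Arm = 15*4 = 60, Bracket = 15*4 = 60.
Iteration 4: components of {Arm,Bracket} -> Panel = 60*1 = 60.
Iteration 5: no further components; recursion stops.
SUM(tot_qty) = 1 + 3 + 2 + 6 + 15 + 15 + 2 + 60 + 60 + 60 = 224.

224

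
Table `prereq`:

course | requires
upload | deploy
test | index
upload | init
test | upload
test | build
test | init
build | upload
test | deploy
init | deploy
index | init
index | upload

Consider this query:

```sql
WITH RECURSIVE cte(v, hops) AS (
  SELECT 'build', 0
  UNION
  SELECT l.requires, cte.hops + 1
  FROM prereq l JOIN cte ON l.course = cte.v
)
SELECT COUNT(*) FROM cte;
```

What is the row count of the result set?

Base: (build, hops=0).
Iteration 1: edges from {build} -> (upload, hops=1).
Iteration 2: edges from {upload} -> (deploy, hops=2), (init, hops=2).
Iteration 3: edges from {deploy,init} -> (deploy, hops=3).
Iteration 4: no outgoing edges from {deploy}; recursion stops.
Total rows emitted: 5.

5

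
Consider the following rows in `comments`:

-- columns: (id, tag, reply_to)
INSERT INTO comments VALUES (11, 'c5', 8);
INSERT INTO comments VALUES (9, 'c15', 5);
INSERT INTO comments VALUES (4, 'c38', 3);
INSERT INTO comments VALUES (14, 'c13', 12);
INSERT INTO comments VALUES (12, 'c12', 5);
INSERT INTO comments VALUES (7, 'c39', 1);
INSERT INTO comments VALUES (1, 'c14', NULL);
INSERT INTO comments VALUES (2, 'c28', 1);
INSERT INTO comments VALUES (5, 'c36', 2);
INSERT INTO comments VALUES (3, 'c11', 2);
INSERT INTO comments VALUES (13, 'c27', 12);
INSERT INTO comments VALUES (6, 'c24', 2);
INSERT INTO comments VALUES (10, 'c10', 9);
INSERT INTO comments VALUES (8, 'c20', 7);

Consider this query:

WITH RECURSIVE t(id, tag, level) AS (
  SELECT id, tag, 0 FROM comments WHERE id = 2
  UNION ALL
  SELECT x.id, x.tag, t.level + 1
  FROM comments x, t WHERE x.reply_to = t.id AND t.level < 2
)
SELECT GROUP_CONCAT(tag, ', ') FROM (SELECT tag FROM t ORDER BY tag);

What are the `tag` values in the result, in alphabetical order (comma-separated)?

Base: id=2 (c28) at level 0.
Iteration 1: rows with reply_to in {2} -> c11 (id 3, level 1), c36 (id 5, level 1), c24 (id 6, level 1).
Iteration 2: rows with reply_to in {3,5,6} -> c38 (id 4, level 2), c15 (id 9, level 2), c12 (id 12, level 2).
Iteration 3: level < 2 fails for all current rows; recursion stops.

c11, c12, c15, c24, c28, c36, c38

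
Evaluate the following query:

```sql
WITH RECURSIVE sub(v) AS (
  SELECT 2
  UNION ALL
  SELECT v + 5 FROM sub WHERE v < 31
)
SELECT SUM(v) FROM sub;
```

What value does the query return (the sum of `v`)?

119

Base: v=2.
Iteration 1: 2 < 31 holds -> v = 2 + 5 = 7.
Iteration 2: 7 < 31 holds -> v = 7 + 5 = 12.
Iteration 3: 12 < 31 holds -> v = 12 + 5 = 17.
Iteration 4: 17 < 31 holds -> v = 17 + 5 = 22.
Iteration 5: 22 < 31 holds -> v = 22 + 5 = 27.
Iteration 6: 27 < 31 holds -> v = 27 + 5 = 32.
Iteration 7: 32 < 31 fails; recursion stops.
SUM(v) = 2 + 7 + 12 + 17 + 22 + 27 + 32 = 119.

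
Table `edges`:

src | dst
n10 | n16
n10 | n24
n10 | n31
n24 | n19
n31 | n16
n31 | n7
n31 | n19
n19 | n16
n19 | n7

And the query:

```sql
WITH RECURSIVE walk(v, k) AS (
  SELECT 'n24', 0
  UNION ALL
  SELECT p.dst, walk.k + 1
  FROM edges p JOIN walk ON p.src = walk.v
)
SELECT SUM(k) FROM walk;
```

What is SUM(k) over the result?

Base: (n24, k=0).
Iteration 1: edges from {n24} -> (n19, k=1).
Iteration 2: edges from {n19} -> (n16, k=2), (n7, k=2).
Iteration 3: no outgoing edges from {n16,n7}; recursion stops.
SUM(k) = 0 + 1 + 2 + 2 = 5.

5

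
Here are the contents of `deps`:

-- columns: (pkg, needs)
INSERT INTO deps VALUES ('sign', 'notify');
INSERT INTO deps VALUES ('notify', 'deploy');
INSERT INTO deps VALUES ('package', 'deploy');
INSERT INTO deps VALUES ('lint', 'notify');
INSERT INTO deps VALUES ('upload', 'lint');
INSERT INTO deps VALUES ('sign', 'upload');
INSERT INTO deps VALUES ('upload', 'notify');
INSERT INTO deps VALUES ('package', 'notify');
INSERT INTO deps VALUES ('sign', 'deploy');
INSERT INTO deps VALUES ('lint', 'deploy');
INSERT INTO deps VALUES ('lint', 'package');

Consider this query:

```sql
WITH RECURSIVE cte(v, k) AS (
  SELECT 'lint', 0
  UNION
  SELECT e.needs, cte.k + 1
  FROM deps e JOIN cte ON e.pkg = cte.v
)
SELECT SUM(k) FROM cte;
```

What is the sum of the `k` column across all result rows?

10

Base: (lint, k=0).
Iteration 1: edges from {lint} -> (deploy, k=1), (notify, k=1), (package, k=1).
Iteration 2: edges from {deploy,notify,package} -> (deploy, k=2), (notify, k=2). [UNION drops 1 duplicate row(s)]
Iteration 3: edges from {deploy,notify} -> (deploy, k=3).
Iteration 4: no outgoing edges from {deploy}; recursion stops.
SUM(k) = 0 + 1 + 1 + 1 + 2 + 2 + 3 = 10.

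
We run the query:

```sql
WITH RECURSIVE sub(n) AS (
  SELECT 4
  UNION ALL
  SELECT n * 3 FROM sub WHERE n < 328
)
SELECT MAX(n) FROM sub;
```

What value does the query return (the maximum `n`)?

972

Base: n=4.
Iteration 1: 4 < 328 holds -> n = 4 * 3 = 12.
Iteration 2: 12 < 328 holds -> n = 12 * 3 = 36.
Iteration 3: 36 < 328 holds -> n = 36 * 3 = 108.
Iteration 4: 108 < 328 holds -> n = 108 * 3 = 324.
Iteration 5: 324 < 328 holds -> n = 324 * 3 = 972.
Iteration 6: 972 < 328 fails; recursion stops.
n values: 4, 12, 36, 108, 324, 972; the maximum is 972.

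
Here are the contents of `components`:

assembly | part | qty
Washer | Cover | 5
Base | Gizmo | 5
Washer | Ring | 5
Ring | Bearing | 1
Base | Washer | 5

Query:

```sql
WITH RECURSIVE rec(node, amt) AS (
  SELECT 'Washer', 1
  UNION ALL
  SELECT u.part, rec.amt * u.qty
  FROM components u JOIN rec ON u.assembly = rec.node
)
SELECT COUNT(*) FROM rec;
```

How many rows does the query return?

Base: (Washer, amt=1).
Iteration 1: components of {Washer} -> Cover = 1*5 = 5, Ring = 1*5 = 5.
Iteration 2: components of {Cover,Ring} -> Bearing = 5*1 = 5.
Iteration 3: no further components; recursion stops.
Total rows emitted: 4.

4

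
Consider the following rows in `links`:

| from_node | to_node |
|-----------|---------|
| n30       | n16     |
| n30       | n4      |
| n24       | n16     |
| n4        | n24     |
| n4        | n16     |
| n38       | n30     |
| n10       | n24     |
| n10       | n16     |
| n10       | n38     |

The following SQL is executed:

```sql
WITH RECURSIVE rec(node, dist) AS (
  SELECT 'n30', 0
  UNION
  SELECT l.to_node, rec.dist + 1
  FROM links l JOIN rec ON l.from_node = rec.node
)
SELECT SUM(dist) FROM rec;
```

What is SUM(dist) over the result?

9

Base: (n30, dist=0).
Iteration 1: edges from {n30} -> (n16, dist=1), (n4, dist=1).
Iteration 2: edges from {n16,n4} -> (n16, dist=2), (n24, dist=2).
Iteration 3: edges from {n16,n24} -> (n16, dist=3).
Iteration 4: no outgoing edges from {n16}; recursion stops.
SUM(dist) = 0 + 1 + 1 + 2 + 2 + 3 = 9.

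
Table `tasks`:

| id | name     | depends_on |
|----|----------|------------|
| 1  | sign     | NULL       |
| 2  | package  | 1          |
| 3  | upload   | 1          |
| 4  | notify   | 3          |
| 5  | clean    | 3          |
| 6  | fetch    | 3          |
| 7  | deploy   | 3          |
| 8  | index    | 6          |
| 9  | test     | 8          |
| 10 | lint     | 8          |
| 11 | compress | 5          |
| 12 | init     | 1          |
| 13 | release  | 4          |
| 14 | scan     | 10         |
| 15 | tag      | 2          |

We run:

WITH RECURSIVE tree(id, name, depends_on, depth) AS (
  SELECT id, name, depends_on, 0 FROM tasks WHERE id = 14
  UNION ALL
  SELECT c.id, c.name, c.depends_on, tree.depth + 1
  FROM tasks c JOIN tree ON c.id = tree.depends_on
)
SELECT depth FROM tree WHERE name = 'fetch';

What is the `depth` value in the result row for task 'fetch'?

Base: id=14 (scan), depends_on=10, depth 0.
Iteration 1: join on id=10 -> lint (id 10, depends_on=8, depth 1).
Iteration 2: join on id=8 -> index (id 8, depends_on=6, depth 2).
Iteration 3: join on id=6 -> fetch (id 6, depends_on=3, depth 3).
Iteration 4: join on id=3 -> upload (id 3, depends_on=1, depth 4).
Iteration 5: join on id=1 -> sign (id 1, depends_on=NULL, depth 5).
Iteration 6: depends_on is NULL; no match; recursion stops.

3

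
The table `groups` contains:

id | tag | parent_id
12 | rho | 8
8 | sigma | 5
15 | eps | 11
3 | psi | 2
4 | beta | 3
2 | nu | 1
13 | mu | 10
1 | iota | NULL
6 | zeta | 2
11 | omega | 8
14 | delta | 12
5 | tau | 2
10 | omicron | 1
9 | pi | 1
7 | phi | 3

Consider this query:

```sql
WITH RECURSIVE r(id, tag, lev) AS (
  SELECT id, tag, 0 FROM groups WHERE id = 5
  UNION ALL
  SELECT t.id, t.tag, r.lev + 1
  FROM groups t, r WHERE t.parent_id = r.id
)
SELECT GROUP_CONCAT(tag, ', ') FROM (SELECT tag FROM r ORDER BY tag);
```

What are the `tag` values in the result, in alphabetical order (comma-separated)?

Base: id=5 (tau) at lev 0.
Iteration 1: rows with parent_id in {5} -> sigma (id 8, lev 1).
Iteration 2: rows with parent_id in {8} -> omega (id 11, lev 2), rho (id 12, lev 2).
Iteration 3: rows with parent_id in {11,12} -> delta (id 14, lev 3), eps (id 15, lev 3).
Iteration 4: no rows with parent_id in {14,15}; recursion stops.

delta, eps, omega, rho, sigma, tau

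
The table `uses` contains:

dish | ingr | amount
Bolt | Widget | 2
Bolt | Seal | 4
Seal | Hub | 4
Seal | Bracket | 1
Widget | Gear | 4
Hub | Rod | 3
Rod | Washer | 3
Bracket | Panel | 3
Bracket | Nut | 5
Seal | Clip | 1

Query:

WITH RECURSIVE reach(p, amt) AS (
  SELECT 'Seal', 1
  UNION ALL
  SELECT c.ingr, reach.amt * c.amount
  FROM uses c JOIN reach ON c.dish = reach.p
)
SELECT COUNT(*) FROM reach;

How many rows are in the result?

Base: (Seal, amt=1).
Iteration 1: components of {Seal} -> Bracket = 1*1 = 1, Clip = 1*1 = 1, Hub = 1*4 = 4.
Iteration 2: components of {Bracket,Clip,Hub} -> Nut = 1*5 = 5, Panel = 1*3 = 3, Rod = 4*3 = 12.
Iteration 3: components of {Nut,Panel,Rod} -> Washer = 12*3 = 36.
Iteration 4: no further components; recursion stops.
Total rows emitted: 8.

8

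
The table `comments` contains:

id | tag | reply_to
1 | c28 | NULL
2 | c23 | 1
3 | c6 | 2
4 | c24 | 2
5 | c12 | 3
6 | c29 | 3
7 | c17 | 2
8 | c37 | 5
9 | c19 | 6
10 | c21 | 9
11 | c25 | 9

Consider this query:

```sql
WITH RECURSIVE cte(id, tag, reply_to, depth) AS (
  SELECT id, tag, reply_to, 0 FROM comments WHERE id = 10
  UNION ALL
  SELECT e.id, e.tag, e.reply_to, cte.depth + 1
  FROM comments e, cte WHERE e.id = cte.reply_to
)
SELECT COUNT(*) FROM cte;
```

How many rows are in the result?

6

Base: id=10 (c21), reply_to=9, depth 0.
Iteration 1: join on id=9 -> c19 (id 9, reply_to=6, depth 1).
Iteration 2: join on id=6 -> c29 (id 6, reply_to=3, depth 2).
Iteration 3: join on id=3 -> c6 (id 3, reply_to=2, depth 3).
Iteration 4: join on id=2 -> c23 (id 2, reply_to=1, depth 4).
Iteration 5: join on id=1 -> c28 (id 1, reply_to=NULL, depth 5).
Iteration 6: reply_to is NULL; no match; recursion stops.
Total rows emitted: 6.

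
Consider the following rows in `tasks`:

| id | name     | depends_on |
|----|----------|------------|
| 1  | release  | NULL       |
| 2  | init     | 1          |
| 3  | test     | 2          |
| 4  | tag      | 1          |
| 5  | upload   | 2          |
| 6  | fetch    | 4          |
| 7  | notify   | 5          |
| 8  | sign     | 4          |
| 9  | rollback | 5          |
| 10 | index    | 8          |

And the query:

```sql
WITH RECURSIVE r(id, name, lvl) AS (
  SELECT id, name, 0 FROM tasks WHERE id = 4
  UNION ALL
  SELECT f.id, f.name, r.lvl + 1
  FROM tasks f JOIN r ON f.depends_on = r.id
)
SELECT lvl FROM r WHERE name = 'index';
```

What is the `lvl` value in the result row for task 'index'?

Base: id=4 (tag) at lvl 0.
Iteration 1: rows with depends_on in {4} -> fetch (id 6, lvl 1), sign (id 8, lvl 1).
Iteration 2: rows with depends_on in {6,8} -> index (id 10, lvl 2).
Iteration 3: no rows with depends_on in {10}; recursion stops.

2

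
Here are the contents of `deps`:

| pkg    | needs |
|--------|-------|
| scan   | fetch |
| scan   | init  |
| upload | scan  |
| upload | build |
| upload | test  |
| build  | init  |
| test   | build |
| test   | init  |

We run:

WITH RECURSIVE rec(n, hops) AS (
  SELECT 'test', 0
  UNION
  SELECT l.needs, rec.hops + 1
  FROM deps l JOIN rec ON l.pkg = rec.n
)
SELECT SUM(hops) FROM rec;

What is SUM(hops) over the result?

4

Base: (test, hops=0).
Iteration 1: edges from {test} -> (build, hops=1), (init, hops=1).
Iteration 2: edges from {build,init} -> (init, hops=2).
Iteration 3: no outgoing edges from {init}; recursion stops.
SUM(hops) = 0 + 1 + 1 + 2 = 4.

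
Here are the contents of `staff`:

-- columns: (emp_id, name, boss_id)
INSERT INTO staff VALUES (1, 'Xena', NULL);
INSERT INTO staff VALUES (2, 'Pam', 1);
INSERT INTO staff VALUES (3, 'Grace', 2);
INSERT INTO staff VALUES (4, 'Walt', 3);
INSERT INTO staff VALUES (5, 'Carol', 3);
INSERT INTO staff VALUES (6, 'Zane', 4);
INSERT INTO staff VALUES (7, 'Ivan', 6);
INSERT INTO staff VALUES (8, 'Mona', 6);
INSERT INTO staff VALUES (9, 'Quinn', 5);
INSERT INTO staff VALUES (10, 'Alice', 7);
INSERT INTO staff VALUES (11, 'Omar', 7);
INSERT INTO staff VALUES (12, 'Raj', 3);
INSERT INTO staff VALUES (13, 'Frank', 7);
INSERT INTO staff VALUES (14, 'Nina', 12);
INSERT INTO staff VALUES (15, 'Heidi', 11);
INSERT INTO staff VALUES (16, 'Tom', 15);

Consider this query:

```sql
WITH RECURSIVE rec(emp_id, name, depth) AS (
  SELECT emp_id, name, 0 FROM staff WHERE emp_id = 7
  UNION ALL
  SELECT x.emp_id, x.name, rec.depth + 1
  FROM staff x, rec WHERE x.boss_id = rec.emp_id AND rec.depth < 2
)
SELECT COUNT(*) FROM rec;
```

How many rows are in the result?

Base: emp_id=7 (Ivan) at depth 0.
Iteration 1: rows with boss_id in {7} -> Alice (id 10, depth 1), Omar (id 11, depth 1), Frank (id 13, depth 1).
Iteration 2: rows with boss_id in {10,11,13} -> Heidi (id 15, depth 2).
Iteration 3: depth < 2 fails for all current rows; recursion stops.
Total rows emitted: 5.

5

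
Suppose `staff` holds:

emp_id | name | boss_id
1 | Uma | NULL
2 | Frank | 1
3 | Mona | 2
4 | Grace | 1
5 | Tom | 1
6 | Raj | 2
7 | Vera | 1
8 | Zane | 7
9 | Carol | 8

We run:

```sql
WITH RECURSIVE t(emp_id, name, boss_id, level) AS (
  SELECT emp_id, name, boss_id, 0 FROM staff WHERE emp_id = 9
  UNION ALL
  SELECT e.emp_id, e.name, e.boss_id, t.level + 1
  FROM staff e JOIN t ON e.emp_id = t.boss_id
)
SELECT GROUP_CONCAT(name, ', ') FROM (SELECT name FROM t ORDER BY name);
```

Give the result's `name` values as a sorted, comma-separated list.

Base: emp_id=9 (Carol), boss_id=8, level 0.
Iteration 1: join on emp_id=8 -> Zane (id 8, boss_id=7, level 1).
Iteration 2: join on emp_id=7 -> Vera (id 7, boss_id=1, level 2).
Iteration 3: join on emp_id=1 -> Uma (id 1, boss_id=NULL, level 3).
Iteration 4: boss_id is NULL; no match; recursion stops.

Carol, Uma, Vera, Zane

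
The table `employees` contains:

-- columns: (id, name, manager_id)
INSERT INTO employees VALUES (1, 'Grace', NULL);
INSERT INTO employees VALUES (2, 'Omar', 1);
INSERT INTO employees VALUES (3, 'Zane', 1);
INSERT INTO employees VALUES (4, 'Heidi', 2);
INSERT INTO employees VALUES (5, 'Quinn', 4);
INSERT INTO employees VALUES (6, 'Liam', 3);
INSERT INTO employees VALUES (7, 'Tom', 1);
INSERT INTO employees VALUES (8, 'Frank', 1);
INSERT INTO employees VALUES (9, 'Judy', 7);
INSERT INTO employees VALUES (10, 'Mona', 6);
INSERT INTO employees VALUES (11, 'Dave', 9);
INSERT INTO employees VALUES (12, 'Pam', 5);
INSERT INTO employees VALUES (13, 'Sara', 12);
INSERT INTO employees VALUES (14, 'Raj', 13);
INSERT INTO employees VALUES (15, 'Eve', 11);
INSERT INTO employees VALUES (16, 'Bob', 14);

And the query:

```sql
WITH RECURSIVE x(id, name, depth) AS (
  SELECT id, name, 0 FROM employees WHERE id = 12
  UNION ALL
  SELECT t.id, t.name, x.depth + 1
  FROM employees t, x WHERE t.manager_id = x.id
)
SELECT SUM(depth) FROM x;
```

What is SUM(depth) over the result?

6

Base: id=12 (Pam) at depth 0.
Iteration 1: rows with manager_id in {12} -> Sara (id 13, depth 1).
Iteration 2: rows with manager_id in {13} -> Raj (id 14, depth 2).
Iteration 3: rows with manager_id in {14} -> Bob (id 16, depth 3).
Iteration 4: no rows with manager_id in {16}; recursion stops.
SUM(depth) = 0 + 1 + 2 + 3 = 6.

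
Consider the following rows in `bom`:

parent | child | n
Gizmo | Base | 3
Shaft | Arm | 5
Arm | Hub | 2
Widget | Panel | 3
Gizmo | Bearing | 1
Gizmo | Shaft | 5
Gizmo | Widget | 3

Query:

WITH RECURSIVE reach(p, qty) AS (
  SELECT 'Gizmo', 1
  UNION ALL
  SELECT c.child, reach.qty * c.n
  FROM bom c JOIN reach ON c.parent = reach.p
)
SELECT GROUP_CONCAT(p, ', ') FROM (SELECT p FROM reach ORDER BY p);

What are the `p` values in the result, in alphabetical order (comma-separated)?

Base: (Gizmo, qty=1).
Iteration 1: components of {Gizmo} -> Base = 1*3 = 3, Bearing = 1*1 = 1, Shaft = 1*5 = 5, Widget = 1*3 = 3.
Iteration 2: components of {Base,Bearing,Shaft,Widget} -> Arm = 5*5 = 25, Panel = 3*3 = 9.
Iteration 3: components of {Arm,Panel} -> Hub = 25*2 = 50.
Iteration 4: no further components; recursion stops.

Arm, Base, Bearing, Gizmo, Hub, Panel, Shaft, Widget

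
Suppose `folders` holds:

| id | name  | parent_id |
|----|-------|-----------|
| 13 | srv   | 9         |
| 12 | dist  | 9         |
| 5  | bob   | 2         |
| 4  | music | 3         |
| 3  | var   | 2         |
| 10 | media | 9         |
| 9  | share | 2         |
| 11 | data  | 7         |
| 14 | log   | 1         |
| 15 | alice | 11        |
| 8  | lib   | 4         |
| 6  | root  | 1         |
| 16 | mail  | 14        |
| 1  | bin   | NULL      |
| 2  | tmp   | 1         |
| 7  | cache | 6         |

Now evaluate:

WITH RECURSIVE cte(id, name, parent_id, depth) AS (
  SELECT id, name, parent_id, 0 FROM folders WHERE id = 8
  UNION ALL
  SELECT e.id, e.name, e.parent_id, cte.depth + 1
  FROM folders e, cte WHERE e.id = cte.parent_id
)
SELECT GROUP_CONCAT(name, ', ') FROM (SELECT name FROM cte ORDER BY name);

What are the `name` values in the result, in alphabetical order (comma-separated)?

bin, lib, music, tmp, var

Base: id=8 (lib), parent_id=4, depth 0.
Iteration 1: join on id=4 -> music (id 4, parent_id=3, depth 1).
Iteration 2: join on id=3 -> var (id 3, parent_id=2, depth 2).
Iteration 3: join on id=2 -> tmp (id 2, parent_id=1, depth 3).
Iteration 4: join on id=1 -> bin (id 1, parent_id=NULL, depth 4).
Iteration 5: parent_id is NULL; no match; recursion stops.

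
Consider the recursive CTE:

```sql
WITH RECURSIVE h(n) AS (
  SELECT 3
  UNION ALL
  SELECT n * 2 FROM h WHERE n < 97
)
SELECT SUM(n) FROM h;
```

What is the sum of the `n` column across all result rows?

Base: n=3.
Iteration 1: 3 < 97 holds -> n = 3 * 2 = 6.
Iteration 2: 6 < 97 holds -> n = 6 * 2 = 12.
Iteration 3: 12 < 97 holds -> n = 12 * 2 = 24.
Iteration 4: 24 < 97 holds -> n = 24 * 2 = 48.
Iteration 5: 48 < 97 holds -> n = 48 * 2 = 96.
Iteration 6: 96 < 97 holds -> n = 96 * 2 = 192.
Iteration 7: 192 < 97 fails; recursion stops.
SUM(n) = 3 + 6 + 12 + 24 + 48 + 96 + 192 = 381.

381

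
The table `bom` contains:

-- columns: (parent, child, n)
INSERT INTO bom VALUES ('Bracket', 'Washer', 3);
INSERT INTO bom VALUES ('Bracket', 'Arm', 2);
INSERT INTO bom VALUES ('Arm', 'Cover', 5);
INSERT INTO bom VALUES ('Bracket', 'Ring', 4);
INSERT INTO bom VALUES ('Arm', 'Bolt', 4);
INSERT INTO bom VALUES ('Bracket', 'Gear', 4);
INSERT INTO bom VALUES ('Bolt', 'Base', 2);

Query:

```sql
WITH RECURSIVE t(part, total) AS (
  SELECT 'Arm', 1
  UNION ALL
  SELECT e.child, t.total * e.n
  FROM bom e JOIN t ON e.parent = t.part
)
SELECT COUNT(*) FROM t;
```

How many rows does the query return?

4

Base: (Arm, total=1).
Iteration 1: components of {Arm} -> Bolt = 1*4 = 4, Cover = 1*5 = 5.
Iteration 2: components of {Bolt,Cover} -> Base = 4*2 = 8.
Iteration 3: no further components; recursion stops.
Total rows emitted: 4.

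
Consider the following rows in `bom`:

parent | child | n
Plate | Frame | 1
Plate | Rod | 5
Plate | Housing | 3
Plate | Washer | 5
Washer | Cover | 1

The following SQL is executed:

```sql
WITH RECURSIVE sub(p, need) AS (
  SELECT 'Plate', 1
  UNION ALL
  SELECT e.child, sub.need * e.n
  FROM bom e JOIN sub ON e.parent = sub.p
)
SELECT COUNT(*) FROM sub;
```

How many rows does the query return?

Base: (Plate, need=1).
Iteration 1: components of {Plate} -> Frame = 1*1 = 1, Housing = 1*3 = 3, Rod = 1*5 = 5, Washer = 1*5 = 5.
Iteration 2: components of {Frame,Housing,Rod,Washer} -> Cover = 5*1 = 5.
Iteration 3: no further components; recursion stops.
Total rows emitted: 6.

6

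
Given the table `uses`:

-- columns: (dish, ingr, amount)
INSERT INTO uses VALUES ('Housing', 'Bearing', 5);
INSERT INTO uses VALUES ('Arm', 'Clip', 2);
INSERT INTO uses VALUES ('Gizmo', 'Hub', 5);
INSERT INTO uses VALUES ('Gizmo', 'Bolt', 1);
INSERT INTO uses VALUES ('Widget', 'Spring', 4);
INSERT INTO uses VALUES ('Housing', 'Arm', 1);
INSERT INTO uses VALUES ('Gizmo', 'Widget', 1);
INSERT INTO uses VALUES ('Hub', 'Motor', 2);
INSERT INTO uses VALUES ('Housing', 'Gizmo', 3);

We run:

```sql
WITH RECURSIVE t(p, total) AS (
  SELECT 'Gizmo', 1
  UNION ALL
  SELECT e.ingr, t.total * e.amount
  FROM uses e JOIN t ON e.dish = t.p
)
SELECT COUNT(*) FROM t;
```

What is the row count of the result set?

Base: (Gizmo, total=1).
Iteration 1: components of {Gizmo} -> Bolt = 1*1 = 1, Hub = 1*5 = 5, Widget = 1*1 = 1.
Iteration 2: components of {Bolt,Hub,Widget} -> Motor = 5*2 = 10, Spring = 1*4 = 4.
Iteration 3: no further components; recursion stops.
Total rows emitted: 6.

6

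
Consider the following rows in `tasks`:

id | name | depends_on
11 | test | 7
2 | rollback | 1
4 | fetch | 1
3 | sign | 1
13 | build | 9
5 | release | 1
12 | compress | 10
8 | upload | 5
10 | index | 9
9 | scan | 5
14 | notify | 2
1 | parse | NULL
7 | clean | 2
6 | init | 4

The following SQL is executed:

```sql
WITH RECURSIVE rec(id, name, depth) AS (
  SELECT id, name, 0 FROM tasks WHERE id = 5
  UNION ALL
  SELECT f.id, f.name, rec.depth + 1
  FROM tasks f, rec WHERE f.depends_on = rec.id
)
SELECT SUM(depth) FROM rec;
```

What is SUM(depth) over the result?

9

Base: id=5 (release) at depth 0.
Iteration 1: rows with depends_on in {5} -> upload (id 8, depth 1), scan (id 9, depth 1).
Iteration 2: rows with depends_on in {8,9} -> index (id 10, depth 2), build (id 13, depth 2).
Iteration 3: rows with depends_on in {10,13} -> compress (id 12, depth 3).
Iteration 4: no rows with depends_on in {12}; recursion stops.
SUM(depth) = 0 + 1 + 1 + 2 + 2 + 3 = 9.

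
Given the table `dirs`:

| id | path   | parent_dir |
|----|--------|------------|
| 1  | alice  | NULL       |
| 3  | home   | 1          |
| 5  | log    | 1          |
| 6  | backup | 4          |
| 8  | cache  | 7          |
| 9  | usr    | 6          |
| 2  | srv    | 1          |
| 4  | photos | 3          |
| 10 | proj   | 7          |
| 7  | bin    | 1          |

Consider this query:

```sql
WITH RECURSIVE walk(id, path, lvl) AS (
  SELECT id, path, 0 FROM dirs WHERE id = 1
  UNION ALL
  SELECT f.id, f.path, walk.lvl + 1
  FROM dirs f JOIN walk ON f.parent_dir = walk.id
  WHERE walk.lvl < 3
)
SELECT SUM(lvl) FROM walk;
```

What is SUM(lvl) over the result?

Base: id=1 (alice) at lvl 0.
Iteration 1: rows with parent_dir in {1} -> srv (id 2, lvl 1), home (id 3, lvl 1), log (id 5, lvl 1), bin (id 7, lvl 1).
Iteration 2: rows with parent_dir in {2,3,5,7} -> photos (id 4, lvl 2), cache (id 8, lvl 2), proj (id 10, lvl 2).
Iteration 3: rows with parent_dir in {4,8,10} -> backup (id 6, lvl 3).
Iteration 4: lvl < 3 fails for all current rows; recursion stops.
SUM(lvl) = 0 + 1 + 1 + 1 + 1 + 2 + 2 + 2 + 3 = 13.

13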